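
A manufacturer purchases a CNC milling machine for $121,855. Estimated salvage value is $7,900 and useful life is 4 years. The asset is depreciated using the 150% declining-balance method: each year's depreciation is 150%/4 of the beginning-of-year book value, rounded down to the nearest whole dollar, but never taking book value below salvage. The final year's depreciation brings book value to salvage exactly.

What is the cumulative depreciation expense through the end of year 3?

Depreciable base = $121,855 − $7,900 = $113,955.
Year 1: ⌊$121,855 × 150%/4⌋ = $45,695. Book value $76,160.
Year 2: ⌊$76,160 × 150%/4⌋ = $28,560. Book value $47,600.
Year 3: ⌊$47,600 × 150%/4⌋ = $17,850. Book value $29,750.
Accumulated through year 3 = $121,855 − $29,750 = $92,105.

$92,105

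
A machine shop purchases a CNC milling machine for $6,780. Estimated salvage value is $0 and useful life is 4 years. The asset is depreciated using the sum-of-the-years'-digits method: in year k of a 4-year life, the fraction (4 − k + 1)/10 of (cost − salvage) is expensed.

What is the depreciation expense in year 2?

Depreciable base = $6,780 − $0 = $6,780.
Sum of the years' digits = 4+3+2+1 = 10.
Year 1: $6,780 × 4/10 = $2,712. Book value $4,068.
Year 2: $6,780 × 3/10 = $2,034. Book value $2,034.

$2,034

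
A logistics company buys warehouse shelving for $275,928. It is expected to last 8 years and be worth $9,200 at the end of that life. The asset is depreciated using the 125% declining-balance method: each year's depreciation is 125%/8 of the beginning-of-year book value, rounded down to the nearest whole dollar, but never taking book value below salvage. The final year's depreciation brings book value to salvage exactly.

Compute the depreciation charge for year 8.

$74,804

Depreciable base = $275,928 − $9,200 = $266,728.
Year 1: ⌊$275,928 × 125%/8⌋ = $43,113. Book value $232,815.
Year 2: ⌊$232,815 × 125%/8⌋ = $36,377. Book value $196,438.
Year 3: ⌊$196,438 × 125%/8⌋ = $30,693. Book value $165,745.
Year 4: ⌊$165,745 × 125%/8⌋ = $25,897. Book value $139,848.
Year 5: ⌊$139,848 × 125%/8⌋ = $21,851. Book value $117,997.
Year 6: ⌊$117,997 × 125%/8⌋ = $18,437. Book value $99,560.
Year 7: ⌊$99,560 × 125%/8⌋ = $15,556. Book value $84,004.
Year 8 (final): $84,004 − $9,200 = $74,804. Book value $9,200.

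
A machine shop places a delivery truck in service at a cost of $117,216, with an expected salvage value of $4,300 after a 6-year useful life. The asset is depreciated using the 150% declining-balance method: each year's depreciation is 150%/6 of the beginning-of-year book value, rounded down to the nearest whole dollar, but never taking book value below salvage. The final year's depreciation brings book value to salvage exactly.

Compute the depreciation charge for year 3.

Depreciable base = $117,216 − $4,300 = $112,916.
Year 1: ⌊$117,216 × 150%/6⌋ = $29,304. Book value $87,912.
Year 2: ⌊$87,912 × 150%/6⌋ = $21,978. Book value $65,934.
Year 3: ⌊$65,934 × 150%/6⌋ = $16,483. Book value $49,451.

$16,483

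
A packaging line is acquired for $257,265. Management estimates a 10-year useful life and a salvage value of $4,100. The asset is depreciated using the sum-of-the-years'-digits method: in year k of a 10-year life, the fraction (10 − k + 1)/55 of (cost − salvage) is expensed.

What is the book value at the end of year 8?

$17,909

Depreciable base = $257,265 − $4,100 = $253,165.
Sum of the years' digits = 10+9+8+7+6+5+4+3+2+1 = 55.
Year 1: $253,165 × 10/55 = $46,030. Book value $211,235.
Year 2: $253,165 × 9/55 = $41,427. Book value $169,808.
Year 3: $253,165 × 8/55 = $36,824. Book value $132,984.
Year 4: $253,165 × 7/55 = $32,221. Book value $100,763.
Year 5: $253,165 × 6/55 = $27,618. Book value $73,145.
Year 6: $253,165 × 5/55 = $23,015. Book value $50,130.
Year 7: $253,165 × 4/55 = $18,412. Book value $31,718.
Year 8: $253,165 × 3/55 = $13,809. Book value $17,909.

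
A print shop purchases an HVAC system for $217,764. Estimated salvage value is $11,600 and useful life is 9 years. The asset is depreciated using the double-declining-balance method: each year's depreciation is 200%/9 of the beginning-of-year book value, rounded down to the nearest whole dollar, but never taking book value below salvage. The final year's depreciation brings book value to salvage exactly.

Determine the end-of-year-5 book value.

Depreciable base = $217,764 − $11,600 = $206,164.
Year 1: ⌊$217,764 × 200%/9⌋ = $48,392. Book value $169,372.
Year 2: ⌊$169,372 × 200%/9⌋ = $37,638. Book value $131,734.
Year 3: ⌊$131,734 × 200%/9⌋ = $29,274. Book value $102,460.
Year 4: ⌊$102,460 × 200%/9⌋ = $22,768. Book value $79,692.
Year 5: ⌊$79,692 × 200%/9⌋ = $17,709. Book value $61,983.

$61,983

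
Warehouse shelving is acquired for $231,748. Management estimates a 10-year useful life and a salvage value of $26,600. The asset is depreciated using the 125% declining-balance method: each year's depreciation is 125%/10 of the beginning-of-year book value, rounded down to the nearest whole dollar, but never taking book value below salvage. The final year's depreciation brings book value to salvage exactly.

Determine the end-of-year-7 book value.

$91,008

Depreciable base = $231,748 − $26,600 = $205,148.
Year 1: ⌊$231,748 × 125%/10⌋ = $28,968. Book value $202,780.
Year 2: ⌊$202,780 × 125%/10⌋ = $25,347. Book value $177,433.
Year 3: ⌊$177,433 × 125%/10⌋ = $22,179. Book value $155,254.
Year 4: ⌊$155,254 × 125%/10⌋ = $19,406. Book value $135,848.
Year 5: ⌊$135,848 × 125%/10⌋ = $16,981. Book value $118,867.
Year 6: ⌊$118,867 × 125%/10⌋ = $14,858. Book value $104,009.
Year 7: ⌊$104,009 × 125%/10⌋ = $13,001. Book value $91,008.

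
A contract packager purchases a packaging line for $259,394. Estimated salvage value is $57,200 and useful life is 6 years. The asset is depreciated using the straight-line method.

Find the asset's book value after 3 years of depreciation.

Depreciable base = $259,394 − $57,200 = $202,194.
Annual expense = $202,194 / 6 = $33,699.
End of year 1: book value $225,695.
End of year 2: book value $191,996.
End of year 3: book value $158,297.

$158,297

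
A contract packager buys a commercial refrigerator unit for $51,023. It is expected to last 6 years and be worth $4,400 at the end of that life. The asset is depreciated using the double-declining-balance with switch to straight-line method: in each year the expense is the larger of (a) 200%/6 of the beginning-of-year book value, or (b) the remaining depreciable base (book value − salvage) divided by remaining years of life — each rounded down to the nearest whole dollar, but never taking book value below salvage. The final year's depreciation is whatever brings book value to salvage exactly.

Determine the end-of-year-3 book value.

$15,119

Depreciable base = $51,023 − $4,400 = $46,623.
Year 1: DB = ⌊$51,023 × 200%/6⌋ = $17,007; SL = ⌊$46,623/6⌋ = $7,770 → take DB $17,007. Book value $34,016.
Year 2: DB = ⌊$34,016 × 200%/6⌋ = $11,338; SL = ⌊$29,616/5⌋ = $5,923 → take DB $11,338. Book value $22,678.
Year 3: DB = ⌊$22,678 × 200%/6⌋ = $7,559; SL = ⌊$18,278/4⌋ = $4,569 → take DB $7,559. Book value $15,119.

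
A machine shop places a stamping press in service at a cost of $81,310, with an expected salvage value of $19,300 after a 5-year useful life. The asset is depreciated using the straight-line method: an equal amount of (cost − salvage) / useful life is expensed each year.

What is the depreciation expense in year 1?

Depreciable base = $81,310 − $19,300 = $62,010.
Annual expense = $62,010 / 5 = $12,402.

$12,402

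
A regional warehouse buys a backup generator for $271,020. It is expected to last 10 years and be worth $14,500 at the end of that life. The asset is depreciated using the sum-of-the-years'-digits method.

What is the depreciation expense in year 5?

$27,984

Depreciable base = $271,020 − $14,500 = $256,520.
Sum of the years' digits = 10+9+8+7+6+5+4+3+2+1 = 55.
Year 1: $256,520 × 10/55 = $46,640. Book value $224,380.
Year 2: $256,520 × 9/55 = $41,976. Book value $182,404.
Year 3: $256,520 × 8/55 = $37,312. Book value $145,092.
Year 4: $256,520 × 7/55 = $32,648. Book value $112,444.
Year 5: $256,520 × 6/55 = $27,984. Book value $84,460.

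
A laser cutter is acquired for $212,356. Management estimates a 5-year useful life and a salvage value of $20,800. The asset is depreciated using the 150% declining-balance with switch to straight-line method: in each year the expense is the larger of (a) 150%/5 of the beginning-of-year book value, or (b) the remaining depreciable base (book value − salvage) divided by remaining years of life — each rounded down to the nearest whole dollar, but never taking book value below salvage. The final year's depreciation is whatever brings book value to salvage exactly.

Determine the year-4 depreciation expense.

Depreciable base = $212,356 − $20,800 = $191,556.
Year 1: DB = ⌊$212,356 × 150%/5⌋ = $63,706; SL = ⌊$191,556/5⌋ = $38,311 → take DB $63,706. Book value $148,650.
Year 2: DB = ⌊$148,650 × 150%/5⌋ = $44,595; SL = ⌊$127,850/4⌋ = $31,962 → take DB $44,595. Book value $104,055.
Year 3: DB = ⌊$104,055 × 150%/5⌋ = $31,216; SL = ⌊$83,255/3⌋ = $27,751 → take DB $31,216. Book value $72,839.
Year 4: DB = ⌊$72,839 × 150%/5⌋ = $21,851; SL = ⌊$52,039/2⌋ = $26,019 → take SL $26,019. Book value $46,820.

$26,019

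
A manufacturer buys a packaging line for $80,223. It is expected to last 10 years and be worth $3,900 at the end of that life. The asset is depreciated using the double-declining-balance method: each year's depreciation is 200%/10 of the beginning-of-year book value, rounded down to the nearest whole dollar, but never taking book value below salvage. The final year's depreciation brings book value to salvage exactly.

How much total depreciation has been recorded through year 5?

$53,934

Depreciable base = $80,223 − $3,900 = $76,323.
Year 1: ⌊$80,223 × 200%/10⌋ = $16,044. Book value $64,179.
Year 2: ⌊$64,179 × 200%/10⌋ = $12,835. Book value $51,344.
Year 3: ⌊$51,344 × 200%/10⌋ = $10,268. Book value $41,076.
Year 4: ⌊$41,076 × 200%/10⌋ = $8,215. Book value $32,861.
Year 5: ⌊$32,861 × 200%/10⌋ = $6,572. Book value $26,289.
Accumulated through year 5 = $80,223 − $26,289 = $53,934.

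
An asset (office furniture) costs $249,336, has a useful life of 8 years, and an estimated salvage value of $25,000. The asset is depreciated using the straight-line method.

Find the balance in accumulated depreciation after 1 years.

$28,042

Depreciable base = $249,336 − $25,000 = $224,336.
Annual expense = $224,336 / 8 = $28,042.
End of year 1: book value $221,294.
Accumulated through year 1 = $249,336 − $221,294 = $28,042.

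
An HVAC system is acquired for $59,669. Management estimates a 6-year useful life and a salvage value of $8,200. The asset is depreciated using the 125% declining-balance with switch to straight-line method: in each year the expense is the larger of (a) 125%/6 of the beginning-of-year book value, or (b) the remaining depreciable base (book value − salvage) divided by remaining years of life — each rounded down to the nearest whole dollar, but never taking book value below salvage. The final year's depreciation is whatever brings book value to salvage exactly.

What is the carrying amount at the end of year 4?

Depreciable base = $59,669 − $8,200 = $51,469.
Year 1: DB = ⌊$59,669 × 125%/6⌋ = $12,431; SL = ⌊$51,469/6⌋ = $8,578 → take DB $12,431. Book value $47,238.
Year 2: DB = ⌊$47,238 × 125%/6⌋ = $9,841; SL = ⌊$39,038/5⌋ = $7,807 → take DB $9,841. Book value $37,397.
Year 3: DB = ⌊$37,397 × 125%/6⌋ = $7,791; SL = ⌊$29,197/4⌋ = $7,299 → take DB $7,791. Book value $29,606.
Year 4: DB = ⌊$29,606 × 125%/6⌋ = $6,167; SL = ⌊$21,406/3⌋ = $7,135 → take SL $7,135. Book value $22,471.

$22,471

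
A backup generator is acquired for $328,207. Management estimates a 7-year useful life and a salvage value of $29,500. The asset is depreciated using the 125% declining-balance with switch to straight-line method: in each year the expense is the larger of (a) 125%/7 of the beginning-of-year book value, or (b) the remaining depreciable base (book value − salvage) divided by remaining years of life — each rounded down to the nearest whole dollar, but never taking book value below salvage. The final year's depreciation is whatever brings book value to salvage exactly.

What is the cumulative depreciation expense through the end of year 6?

$260,604

Depreciable base = $328,207 − $29,500 = $298,707.
Year 1: DB = ⌊$328,207 × 125%/7⌋ = $58,608; SL = ⌊$298,707/7⌋ = $42,672 → take DB $58,608. Book value $269,599.
Year 2: DB = ⌊$269,599 × 125%/7⌋ = $48,142; SL = ⌊$240,099/6⌋ = $40,016 → take DB $48,142. Book value $221,457.
Year 3: DB = ⌊$221,457 × 125%/7⌋ = $39,545; SL = ⌊$191,957/5⌋ = $38,391 → take DB $39,545. Book value $181,912.
Year 4: DB = ⌊$181,912 × 125%/7⌋ = $32,484; SL = ⌊$152,412/4⌋ = $38,103 → take SL $38,103. Book value $143,809.
Year 5: DB = ⌊$143,809 × 125%/7⌋ = $25,680; SL = ⌊$114,309/3⌋ = $38,103 → take SL $38,103. Book value $105,706.
Year 6: DB = ⌊$105,706 × 125%/7⌋ = $18,876; SL = ⌊$76,206/2⌋ = $38,103 → take SL $38,103. Book value $67,603.
Accumulated through year 6 = $328,207 − $67,603 = $260,604.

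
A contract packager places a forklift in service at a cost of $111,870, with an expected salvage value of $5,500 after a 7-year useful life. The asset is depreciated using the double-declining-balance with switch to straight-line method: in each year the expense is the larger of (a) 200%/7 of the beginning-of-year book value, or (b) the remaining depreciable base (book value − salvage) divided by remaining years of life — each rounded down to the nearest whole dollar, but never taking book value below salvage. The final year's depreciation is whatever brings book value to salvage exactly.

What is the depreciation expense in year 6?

$7,651

Depreciable base = $111,870 − $5,500 = $106,370.
Year 1: DB = ⌊$111,870 × 200%/7⌋ = $31,962; SL = ⌊$106,370/7⌋ = $15,195 → take DB $31,962. Book value $79,908.
Year 2: DB = ⌊$79,908 × 200%/7⌋ = $22,830; SL = ⌊$74,408/6⌋ = $12,401 → take DB $22,830. Book value $57,078.
Year 3: DB = ⌊$57,078 × 200%/7⌋ = $16,308; SL = ⌊$51,578/5⌋ = $10,315 → take DB $16,308. Book value $40,770.
Year 4: DB = ⌊$40,770 × 200%/7⌋ = $11,648; SL = ⌊$35,270/4⌋ = $8,817 → take DB $11,648. Book value $29,122.
Year 5: DB = ⌊$29,122 × 200%/7⌋ = $8,320; SL = ⌊$23,622/3⌋ = $7,874 → take DB $8,320. Book value $20,802.
Year 6: DB = ⌊$20,802 × 200%/7⌋ = $5,943; SL = ⌊$15,302/2⌋ = $7,651 → take SL $7,651. Book value $13,151.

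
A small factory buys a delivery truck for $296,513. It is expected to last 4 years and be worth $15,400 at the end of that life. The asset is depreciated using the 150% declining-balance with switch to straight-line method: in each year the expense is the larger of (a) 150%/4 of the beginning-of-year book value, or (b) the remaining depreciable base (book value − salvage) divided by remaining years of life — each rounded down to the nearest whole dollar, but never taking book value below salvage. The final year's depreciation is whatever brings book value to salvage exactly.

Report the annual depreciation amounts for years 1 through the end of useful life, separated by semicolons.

$111,192; $69,495; $50,213; $50,213

Depreciable base = $296,513 − $15,400 = $281,113.
Year 1: DB = ⌊$296,513 × 150%/4⌋ = $111,192; SL = ⌊$281,113/4⌋ = $70,278 → take DB $111,192. Book value $185,321.
Year 2: DB = ⌊$185,321 × 150%/4⌋ = $69,495; SL = ⌊$169,921/3⌋ = $56,640 → take DB $69,495. Book value $115,826.
Year 3: DB = ⌊$115,826 × 150%/4⌋ = $43,434; SL = ⌊$100,426/2⌋ = $50,213 → take SL $50,213. Book value $65,613.
Year 4 (final): $65,613 − $15,400 = $50,213. Book value $15,400.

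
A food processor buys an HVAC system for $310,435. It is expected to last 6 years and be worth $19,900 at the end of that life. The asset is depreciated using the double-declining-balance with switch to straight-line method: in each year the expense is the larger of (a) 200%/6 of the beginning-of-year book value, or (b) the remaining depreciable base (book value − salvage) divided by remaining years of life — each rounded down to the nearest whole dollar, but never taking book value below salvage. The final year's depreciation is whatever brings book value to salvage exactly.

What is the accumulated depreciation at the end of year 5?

$269,824

Depreciable base = $310,435 − $19,900 = $290,535.
Year 1: DB = ⌊$310,435 × 200%/6⌋ = $103,478; SL = ⌊$290,535/6⌋ = $48,422 → take DB $103,478. Book value $206,957.
Year 2: DB = ⌊$206,957 × 200%/6⌋ = $68,985; SL = ⌊$187,057/5⌋ = $37,411 → take DB $68,985. Book value $137,972.
Year 3: DB = ⌊$137,972 × 200%/6⌋ = $45,990; SL = ⌊$118,072/4⌋ = $29,518 → take DB $45,990. Book value $91,982.
Year 4: DB = ⌊$91,982 × 200%/6⌋ = $30,660; SL = ⌊$72,082/3⌋ = $24,027 → take DB $30,660. Book value $61,322.
Year 5: DB = ⌊$61,322 × 200%/6⌋ = $20,440; SL = ⌊$41,422/2⌋ = $20,711 → take SL $20,711. Book value $40,611.
Accumulated through year 5 = $310,435 − $40,611 = $269,824.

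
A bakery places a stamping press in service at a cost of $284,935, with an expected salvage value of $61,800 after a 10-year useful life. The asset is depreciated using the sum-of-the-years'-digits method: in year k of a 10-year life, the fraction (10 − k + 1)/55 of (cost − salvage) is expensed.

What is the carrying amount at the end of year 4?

Depreciable base = $284,935 − $61,800 = $223,135.
Sum of the years' digits = 10+9+8+7+6+5+4+3+2+1 = 55.
Year 1: $223,135 × 10/55 = $40,570. Book value $244,365.
Year 2: $223,135 × 9/55 = $36,513. Book value $207,852.
Year 3: $223,135 × 8/55 = $32,456. Book value $175,396.
Year 4: $223,135 × 7/55 = $28,399. Book value $146,997.

$146,997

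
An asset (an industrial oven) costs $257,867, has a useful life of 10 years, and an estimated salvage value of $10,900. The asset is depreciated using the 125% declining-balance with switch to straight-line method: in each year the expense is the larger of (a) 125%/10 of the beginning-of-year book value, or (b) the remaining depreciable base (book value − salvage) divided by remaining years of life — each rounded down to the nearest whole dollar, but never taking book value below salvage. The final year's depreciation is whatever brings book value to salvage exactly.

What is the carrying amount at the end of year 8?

$57,144

Depreciable base = $257,867 − $10,900 = $246,967.
Year 1: DB = ⌊$257,867 × 125%/10⌋ = $32,233; SL = ⌊$246,967/10⌋ = $24,696 → take DB $32,233. Book value $225,634.
Year 2: DB = ⌊$225,634 × 125%/10⌋ = $28,204; SL = ⌊$214,734/9⌋ = $23,859 → take DB $28,204. Book value $197,430.
Year 3: DB = ⌊$197,430 × 125%/10⌋ = $24,678; SL = ⌊$186,530/8⌋ = $23,316 → take DB $24,678. Book value $172,752.
Year 4: DB = ⌊$172,752 × 125%/10⌋ = $21,594; SL = ⌊$161,852/7⌋ = $23,121 → take SL $23,121. Book value $149,631.
Year 5: DB = ⌊$149,631 × 125%/10⌋ = $18,703; SL = ⌊$138,731/6⌋ = $23,121 → take SL $23,121. Book value $126,510.
Year 6: DB = ⌊$126,510 × 125%/10⌋ = $15,813; SL = ⌊$115,610/5⌋ = $23,122 → take SL $23,122. Book value $103,388.
Year 7: DB = ⌊$103,388 × 125%/10⌋ = $12,923; SL = ⌊$92,488/4⌋ = $23,122 → take SL $23,122. Book value $80,266.
Year 8: DB = ⌊$80,266 × 125%/10⌋ = $10,033; SL = ⌊$69,366/3⌋ = $23,122 → take SL $23,122. Book value $57,144.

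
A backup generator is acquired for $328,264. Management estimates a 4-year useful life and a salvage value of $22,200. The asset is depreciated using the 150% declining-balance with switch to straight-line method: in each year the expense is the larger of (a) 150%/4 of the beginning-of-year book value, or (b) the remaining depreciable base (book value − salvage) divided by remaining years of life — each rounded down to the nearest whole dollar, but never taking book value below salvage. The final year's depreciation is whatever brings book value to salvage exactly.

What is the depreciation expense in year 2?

$76,936

Depreciable base = $328,264 − $22,200 = $306,064.
Year 1: DB = ⌊$328,264 × 150%/4⌋ = $123,099; SL = ⌊$306,064/4⌋ = $76,516 → take DB $123,099. Book value $205,165.
Year 2: DB = ⌊$205,165 × 150%/4⌋ = $76,936; SL = ⌊$182,965/3⌋ = $60,988 → take DB $76,936. Book value $128,229.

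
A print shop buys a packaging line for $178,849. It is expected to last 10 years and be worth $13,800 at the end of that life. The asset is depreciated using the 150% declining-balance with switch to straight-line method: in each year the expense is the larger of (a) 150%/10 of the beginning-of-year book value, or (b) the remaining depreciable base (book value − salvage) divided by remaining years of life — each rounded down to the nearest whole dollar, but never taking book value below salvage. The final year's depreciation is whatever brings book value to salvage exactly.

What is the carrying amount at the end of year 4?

Depreciable base = $178,849 − $13,800 = $165,049.
Year 1: DB = ⌊$178,849 × 150%/10⌋ = $26,827; SL = ⌊$165,049/10⌋ = $16,504 → take DB $26,827. Book value $152,022.
Year 2: DB = ⌊$152,022 × 150%/10⌋ = $22,803; SL = ⌊$138,222/9⌋ = $15,358 → take DB $22,803. Book value $129,219.
Year 3: DB = ⌊$129,219 × 150%/10⌋ = $19,382; SL = ⌊$115,419/8⌋ = $14,427 → take DB $19,382. Book value $109,837.
Year 4: DB = ⌊$109,837 × 150%/10⌋ = $16,475; SL = ⌊$96,037/7⌋ = $13,719 → take DB $16,475. Book value $93,362.

$93,362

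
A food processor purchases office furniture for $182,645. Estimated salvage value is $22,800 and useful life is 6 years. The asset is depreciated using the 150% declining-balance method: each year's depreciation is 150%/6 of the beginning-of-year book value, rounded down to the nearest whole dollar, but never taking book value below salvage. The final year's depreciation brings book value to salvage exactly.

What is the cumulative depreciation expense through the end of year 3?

Depreciable base = $182,645 − $22,800 = $159,845.
Year 1: ⌊$182,645 × 150%/6⌋ = $45,661. Book value $136,984.
Year 2: ⌊$136,984 × 150%/6⌋ = $34,246. Book value $102,738.
Year 3: ⌊$102,738 × 150%/6⌋ = $25,684. Book value $77,054.
Accumulated through year 3 = $182,645 − $77,054 = $105,591.

$105,591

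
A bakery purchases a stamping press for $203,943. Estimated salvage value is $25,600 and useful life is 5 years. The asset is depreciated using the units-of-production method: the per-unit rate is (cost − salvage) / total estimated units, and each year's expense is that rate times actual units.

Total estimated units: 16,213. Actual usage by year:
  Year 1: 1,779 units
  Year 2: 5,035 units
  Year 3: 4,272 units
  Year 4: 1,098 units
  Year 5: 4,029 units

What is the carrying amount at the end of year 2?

Depreciable base = $203,943 − $25,600 = $178,343.
Rate = $178,343 / 16,213 units = $11 per unit.
Year 1: 1,779 × $11 = $19,569. Book value $184,374.
Year 2: 5,035 × $11 = $55,385. Book value $128,989.

$128,989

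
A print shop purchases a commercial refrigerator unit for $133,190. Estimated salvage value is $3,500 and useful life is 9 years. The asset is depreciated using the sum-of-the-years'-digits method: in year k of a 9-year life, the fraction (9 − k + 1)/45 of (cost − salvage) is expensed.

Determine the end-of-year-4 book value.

$46,730

Depreciable base = $133,190 − $3,500 = $129,690.
Sum of the years' digits = 9+8+7+6+5+4+3+2+1 = 45.
Year 1: $129,690 × 9/45 = $25,938. Book value $107,252.
Year 2: $129,690 × 8/45 = $23,056. Book value $84,196.
Year 3: $129,690 × 7/45 = $20,174. Book value $64,022.
Year 4: $129,690 × 6/45 = $17,292. Book value $46,730.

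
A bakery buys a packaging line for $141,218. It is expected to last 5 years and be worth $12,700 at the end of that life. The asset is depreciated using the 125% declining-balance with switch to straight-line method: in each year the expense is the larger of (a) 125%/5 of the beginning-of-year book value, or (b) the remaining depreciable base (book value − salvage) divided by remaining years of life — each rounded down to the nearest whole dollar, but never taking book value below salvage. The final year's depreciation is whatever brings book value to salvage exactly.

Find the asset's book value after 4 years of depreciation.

$34,946

Depreciable base = $141,218 − $12,700 = $128,518.
Year 1: DB = ⌊$141,218 × 125%/5⌋ = $35,304; SL = ⌊$128,518/5⌋ = $25,703 → take DB $35,304. Book value $105,914.
Year 2: DB = ⌊$105,914 × 125%/5⌋ = $26,478; SL = ⌊$93,214/4⌋ = $23,303 → take DB $26,478. Book value $79,436.
Year 3: DB = ⌊$79,436 × 125%/5⌋ = $19,859; SL = ⌊$66,736/3⌋ = $22,245 → take SL $22,245. Book value $57,191.
Year 4: DB = ⌊$57,191 × 125%/5⌋ = $14,297; SL = ⌊$44,491/2⌋ = $22,245 → take SL $22,245. Book value $34,946.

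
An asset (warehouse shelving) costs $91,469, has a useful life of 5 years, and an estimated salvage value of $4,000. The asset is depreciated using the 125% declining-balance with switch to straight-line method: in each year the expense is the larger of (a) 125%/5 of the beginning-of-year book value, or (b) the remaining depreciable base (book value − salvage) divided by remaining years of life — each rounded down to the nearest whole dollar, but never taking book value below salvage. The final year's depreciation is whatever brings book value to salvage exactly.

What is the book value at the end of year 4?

$19,818

Depreciable base = $91,469 − $4,000 = $87,469.
Year 1: DB = ⌊$91,469 × 125%/5⌋ = $22,867; SL = ⌊$87,469/5⌋ = $17,493 → take DB $22,867. Book value $68,602.
Year 2: DB = ⌊$68,602 × 125%/5⌋ = $17,150; SL = ⌊$64,602/4⌋ = $16,150 → take DB $17,150. Book value $51,452.
Year 3: DB = ⌊$51,452 × 125%/5⌋ = $12,863; SL = ⌊$47,452/3⌋ = $15,817 → take SL $15,817. Book value $35,635.
Year 4: DB = ⌊$35,635 × 125%/5⌋ = $8,908; SL = ⌊$31,635/2⌋ = $15,817 → take SL $15,817. Book value $19,818.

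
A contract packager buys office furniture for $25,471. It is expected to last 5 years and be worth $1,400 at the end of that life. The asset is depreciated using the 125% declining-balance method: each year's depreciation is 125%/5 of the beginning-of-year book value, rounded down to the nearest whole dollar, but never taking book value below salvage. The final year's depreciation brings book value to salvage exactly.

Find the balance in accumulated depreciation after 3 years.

Depreciable base = $25,471 − $1,400 = $24,071.
Year 1: ⌊$25,471 × 125%/5⌋ = $6,367. Book value $19,104.
Year 2: ⌊$19,104 × 125%/5⌋ = $4,776. Book value $14,328.
Year 3: ⌊$14,328 × 125%/5⌋ = $3,582. Book value $10,746.
Accumulated through year 3 = $25,471 − $10,746 = $14,725.

$14,725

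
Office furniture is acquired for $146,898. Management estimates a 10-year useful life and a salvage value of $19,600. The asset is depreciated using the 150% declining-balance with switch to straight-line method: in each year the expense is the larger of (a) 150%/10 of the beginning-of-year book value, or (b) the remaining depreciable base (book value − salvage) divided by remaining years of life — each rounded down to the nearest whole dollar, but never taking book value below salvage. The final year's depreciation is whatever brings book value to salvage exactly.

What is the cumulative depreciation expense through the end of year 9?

$118,347

Depreciable base = $146,898 − $19,600 = $127,298.
Year 1: DB = ⌊$146,898 × 150%/10⌋ = $22,034; SL = ⌊$127,298/10⌋ = $12,729 → take DB $22,034. Book value $124,864.
Year 2: DB = ⌊$124,864 × 150%/10⌋ = $18,729; SL = ⌊$105,264/9⌋ = $11,696 → take DB $18,729. Book value $106,135.
Year 3: DB = ⌊$106,135 × 150%/10⌋ = $15,920; SL = ⌊$86,535/8⌋ = $10,816 → take DB $15,920. Book value $90,215.
Year 4: DB = ⌊$90,215 × 150%/10⌋ = $13,532; SL = ⌊$70,615/7⌋ = $10,087 → take DB $13,532. Book value $76,683.
Year 5: DB = ⌊$76,683 × 150%/10⌋ = $11,502; SL = ⌊$57,083/6⌋ = $9,513 → take DB $11,502. Book value $65,181.
Year 6: DB = ⌊$65,181 × 150%/10⌋ = $9,777; SL = ⌊$45,581/5⌋ = $9,116 → take DB $9,777. Book value $55,404.
Year 7: DB = ⌊$55,404 × 150%/10⌋ = $8,310; SL = ⌊$35,804/4⌋ = $8,951 → take SL $8,951. Book value $46,453.
Year 8: DB = ⌊$46,453 × 150%/10⌋ = $6,967; SL = ⌊$26,853/3⌋ = $8,951 → take SL $8,951. Book value $37,502.
Year 9: DB = ⌊$37,502 × 150%/10⌋ = $5,625; SL = ⌊$17,902/2⌋ = $8,951 → take SL $8,951. Book value $28,551.
Accumulated through year 9 = $146,898 − $28,551 = $118,347.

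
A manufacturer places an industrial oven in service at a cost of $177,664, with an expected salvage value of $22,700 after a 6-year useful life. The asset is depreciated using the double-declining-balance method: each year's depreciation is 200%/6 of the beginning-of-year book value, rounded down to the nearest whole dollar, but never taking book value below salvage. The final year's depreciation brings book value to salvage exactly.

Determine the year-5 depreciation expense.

Depreciable base = $177,664 − $22,700 = $154,964.
Year 1: ⌊$177,664 × 200%/6⌋ = $59,221. Book value $118,443.
Year 2: ⌊$118,443 × 200%/6⌋ = $39,481. Book value $78,962.
Year 3: ⌊$78,962 × 200%/6⌋ = $26,320. Book value $52,642.
Year 4: ⌊$52,642 × 200%/6⌋ = $17,547. Book value $35,095.
Year 5: ⌊$35,095 × 200%/6⌋ = $11,698. Book value $23,397.

$11,698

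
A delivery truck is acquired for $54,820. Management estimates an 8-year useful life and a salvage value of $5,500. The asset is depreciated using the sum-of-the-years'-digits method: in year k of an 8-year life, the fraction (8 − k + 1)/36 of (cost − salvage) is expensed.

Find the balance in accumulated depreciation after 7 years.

Depreciable base = $54,820 − $5,500 = $49,320.
Sum of the years' digits = 8+7+6+5+4+3+2+1 = 36.
Year 1: $49,320 × 8/36 = $10,960. Book value $43,860.
Year 2: $49,320 × 7/36 = $9,590. Book value $34,270.
Year 3: $49,320 × 6/36 = $8,220. Book value $26,050.
Year 4: $49,320 × 5/36 = $6,850. Book value $19,200.
Year 5: $49,320 × 4/36 = $5,480. Book value $13,720.
Year 6: $49,320 × 3/36 = $4,110. Book value $9,610.
Year 7: $49,320 × 2/36 = $2,740. Book value $6,870.
Accumulated through year 7 = $54,820 − $6,870 = $47,950.

$47,950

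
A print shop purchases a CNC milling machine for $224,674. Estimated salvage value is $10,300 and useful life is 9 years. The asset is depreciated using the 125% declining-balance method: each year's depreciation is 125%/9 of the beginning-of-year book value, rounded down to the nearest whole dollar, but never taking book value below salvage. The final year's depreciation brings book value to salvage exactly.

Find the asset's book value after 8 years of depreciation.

Depreciable base = $224,674 − $10,300 = $214,374.
Year 1: ⌊$224,674 × 125%/9⌋ = $31,204. Book value $193,470.
Year 2: ⌊$193,470 × 125%/9⌋ = $26,870. Book value $166,600.
Year 3: ⌊$166,600 × 125%/9⌋ = $23,138. Book value $143,462.
Year 4: ⌊$143,462 × 125%/9⌋ = $19,925. Book value $123,537.
Year 5: ⌊$123,537 × 125%/9⌋ = $17,157. Book value $106,380.
Year 6: ⌊$106,380 × 125%/9⌋ = $14,775. Book value $91,605.
Year 7: ⌊$91,605 × 125%/9⌋ = $12,722. Book value $78,883.
Year 8: ⌊$78,883 × 125%/9⌋ = $10,955. Book value $67,928.

$67,928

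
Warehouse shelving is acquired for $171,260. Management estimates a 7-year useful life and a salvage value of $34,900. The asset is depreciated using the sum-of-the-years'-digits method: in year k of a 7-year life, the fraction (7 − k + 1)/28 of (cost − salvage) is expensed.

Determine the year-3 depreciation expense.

Depreciable base = $171,260 − $34,900 = $136,360.
Sum of the years' digits = 7+6+5+4+3+2+1 = 28.
Year 1: $136,360 × 7/28 = $34,090. Book value $137,170.
Year 2: $136,360 × 6/28 = $29,220. Book value $107,950.
Year 3: $136,360 × 5/28 = $24,350. Book value $83,600.

$24,350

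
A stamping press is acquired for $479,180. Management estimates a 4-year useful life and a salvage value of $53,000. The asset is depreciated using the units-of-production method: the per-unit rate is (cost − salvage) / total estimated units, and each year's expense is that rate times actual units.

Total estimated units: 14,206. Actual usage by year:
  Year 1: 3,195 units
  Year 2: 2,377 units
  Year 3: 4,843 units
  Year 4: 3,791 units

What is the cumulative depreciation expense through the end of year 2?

$167,160

Depreciable base = $479,180 − $53,000 = $426,180.
Rate = $426,180 / 14,206 units = $30 per unit.
Year 1: 3,195 × $30 = $95,850. Book value $383,330.
Year 2: 2,377 × $30 = $71,310. Book value $312,020.
Accumulated through year 2 = $479,180 − $312,020 = $167,160.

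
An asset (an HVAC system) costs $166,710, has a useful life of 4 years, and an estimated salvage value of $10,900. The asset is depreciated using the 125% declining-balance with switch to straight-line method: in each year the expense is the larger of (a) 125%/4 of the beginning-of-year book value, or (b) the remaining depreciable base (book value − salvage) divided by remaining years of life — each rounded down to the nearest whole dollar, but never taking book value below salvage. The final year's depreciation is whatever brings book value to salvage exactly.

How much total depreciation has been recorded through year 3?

$121,861

Depreciable base = $166,710 − $10,900 = $155,810.
Year 1: DB = ⌊$166,710 × 125%/4⌋ = $52,096; SL = ⌊$155,810/4⌋ = $38,952 → take DB $52,096. Book value $114,614.
Year 2: DB = ⌊$114,614 × 125%/4⌋ = $35,816; SL = ⌊$103,714/3⌋ = $34,571 → take DB $35,816. Book value $78,798.
Year 3: DB = ⌊$78,798 × 125%/4⌋ = $24,624; SL = ⌊$67,898/2⌋ = $33,949 → take SL $33,949. Book value $44,849.
Accumulated through year 3 = $166,710 − $44,849 = $121,861.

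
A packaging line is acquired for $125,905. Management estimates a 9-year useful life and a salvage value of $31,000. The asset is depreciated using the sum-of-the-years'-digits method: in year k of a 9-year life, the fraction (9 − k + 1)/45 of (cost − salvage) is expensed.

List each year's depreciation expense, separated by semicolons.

$18,981; $16,872; $14,763; $12,654; $10,545; $8,436; $6,327; $4,218; $2,109

Depreciable base = $125,905 − $31,000 = $94,905.
Sum of the years' digits = 9+8+7+6+5+4+3+2+1 = 45.
Year 1: $94,905 × 9/45 = $18,981. Book value $106,924.
Year 2: $94,905 × 8/45 = $16,872. Book value $90,052.
Year 3: $94,905 × 7/45 = $14,763. Book value $75,289.
Year 4: $94,905 × 6/45 = $12,654. Book value $62,635.
Year 5: $94,905 × 5/45 = $10,545. Book value $52,090.
Year 6: $94,905 × 4/45 = $8,436. Book value $43,654.
Year 7: $94,905 × 3/45 = $6,327. Book value $37,327.
Year 8: $94,905 × 2/45 = $4,218. Book value $33,109.
Year 9: $94,905 × 1/45 = $2,109. Book value $31,000.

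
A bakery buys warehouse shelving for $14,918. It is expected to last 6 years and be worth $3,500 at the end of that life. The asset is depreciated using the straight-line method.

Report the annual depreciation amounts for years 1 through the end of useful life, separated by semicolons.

Depreciable base = $14,918 − $3,500 = $11,418.
Annual expense = $11,418 / 6 = $1,903.
End of year 1: book value $13,015.
End of year 2: book value $11,112.
End of year 3: book value $9,209.
End of year 4: book value $7,306.
End of year 5: book value $5,403.
End of year 6: book value $3,500.

$1,903; $1,903; $1,903; $1,903; $1,903; $1,903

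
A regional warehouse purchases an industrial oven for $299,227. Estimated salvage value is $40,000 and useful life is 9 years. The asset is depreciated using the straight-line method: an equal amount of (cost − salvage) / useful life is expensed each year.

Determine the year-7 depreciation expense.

Depreciable base = $299,227 − $40,000 = $259,227.
Annual expense = $259,227 / 9 = $28,803.

$28,803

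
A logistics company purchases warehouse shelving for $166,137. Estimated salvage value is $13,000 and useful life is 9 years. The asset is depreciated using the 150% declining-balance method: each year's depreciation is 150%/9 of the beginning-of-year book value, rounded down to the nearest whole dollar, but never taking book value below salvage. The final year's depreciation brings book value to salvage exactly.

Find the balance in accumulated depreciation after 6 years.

$110,497

Depreciable base = $166,137 − $13,000 = $153,137.
Year 1: ⌊$166,137 × 150%/9⌋ = $27,689. Book value $138,448.
Year 2: ⌊$138,448 × 150%/9⌋ = $23,074. Book value $115,374.
Year 3: ⌊$115,374 × 150%/9⌋ = $19,229. Book value $96,145.
Year 4: ⌊$96,145 × 150%/9⌋ = $16,024. Book value $80,121.
Year 5: ⌊$80,121 × 150%/9⌋ = $13,353. Book value $66,768.
Year 6: ⌊$66,768 × 150%/9⌋ = $11,128. Book value $55,640.
Accumulated through year 6 = $166,137 − $55,640 = $110,497.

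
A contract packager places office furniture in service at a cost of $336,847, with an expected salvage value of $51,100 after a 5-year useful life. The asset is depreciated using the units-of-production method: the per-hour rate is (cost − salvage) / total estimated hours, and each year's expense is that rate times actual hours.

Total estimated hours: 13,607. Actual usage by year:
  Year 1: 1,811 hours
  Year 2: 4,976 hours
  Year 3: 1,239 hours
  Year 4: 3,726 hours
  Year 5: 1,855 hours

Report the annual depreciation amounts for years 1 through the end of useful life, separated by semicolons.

$38,031; $104,496; $26,019; $78,246; $38,955

Depreciable base = $336,847 − $51,100 = $285,747.
Rate = $285,747 / 13,607 hours = $21 per hour.
Year 1: 1,811 × $21 = $38,031. Book value $298,816.
Year 2: 4,976 × $21 = $104,496. Book value $194,320.
Year 3: 1,239 × $21 = $26,019. Book value $168,301.
Year 4: 3,726 × $21 = $78,246. Book value $90,055.
Year 5: 1,855 × $21 = $38,955. Book value $51,100.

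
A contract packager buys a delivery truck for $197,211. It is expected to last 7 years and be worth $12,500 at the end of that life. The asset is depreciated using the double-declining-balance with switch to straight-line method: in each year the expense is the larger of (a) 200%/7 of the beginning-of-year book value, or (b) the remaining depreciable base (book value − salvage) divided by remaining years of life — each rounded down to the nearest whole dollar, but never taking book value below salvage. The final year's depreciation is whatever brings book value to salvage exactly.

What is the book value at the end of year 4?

Depreciable base = $197,211 − $12,500 = $184,711.
Year 1: DB = ⌊$197,211 × 200%/7⌋ = $56,346; SL = ⌊$184,711/7⌋ = $26,387 → take DB $56,346. Book value $140,865.
Year 2: DB = ⌊$140,865 × 200%/7⌋ = $40,247; SL = ⌊$128,365/6⌋ = $21,394 → take DB $40,247. Book value $100,618.
Year 3: DB = ⌊$100,618 × 200%/7⌋ = $28,748; SL = ⌊$88,118/5⌋ = $17,623 → take DB $28,748. Book value $71,870.
Year 4: DB = ⌊$71,870 × 200%/7⌋ = $20,534; SL = ⌊$59,370/4⌋ = $14,842 → take DB $20,534. Book value $51,336.

$51,336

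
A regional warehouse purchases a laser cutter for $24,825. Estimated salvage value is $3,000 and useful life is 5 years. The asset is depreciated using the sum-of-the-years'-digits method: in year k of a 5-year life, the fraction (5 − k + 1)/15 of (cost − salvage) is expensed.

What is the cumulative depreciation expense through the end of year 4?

Depreciable base = $24,825 − $3,000 = $21,825.
Sum of the years' digits = 5+4+3+2+1 = 15.
Year 1: $21,825 × 5/15 = $7,275. Book value $17,550.
Year 2: $21,825 × 4/15 = $5,820. Book value $11,730.
Year 3: $21,825 × 3/15 = $4,365. Book value $7,365.
Year 4: $21,825 × 2/15 = $2,910. Book value $4,455.
Accumulated through year 4 = $24,825 − $4,455 = $20,370.

$20,370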